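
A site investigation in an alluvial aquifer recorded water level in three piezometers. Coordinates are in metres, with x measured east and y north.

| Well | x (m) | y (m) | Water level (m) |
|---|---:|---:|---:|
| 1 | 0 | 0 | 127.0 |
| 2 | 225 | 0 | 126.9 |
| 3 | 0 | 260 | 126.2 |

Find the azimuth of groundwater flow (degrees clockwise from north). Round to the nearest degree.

008°

∂h/∂x = (126.9 − 127.0) / (225 − 0) = -0.0004444
∂h/∂y = (126.2 − 127.0) / (260 − 0) = -0.003077
Flow direction (−∇h) has components (+0.0004444 E, +0.003077 N).
Azimuth = atan2(E, N) = atan2(+0.0004444, +0.003077) = 8.2° ≈ 008°.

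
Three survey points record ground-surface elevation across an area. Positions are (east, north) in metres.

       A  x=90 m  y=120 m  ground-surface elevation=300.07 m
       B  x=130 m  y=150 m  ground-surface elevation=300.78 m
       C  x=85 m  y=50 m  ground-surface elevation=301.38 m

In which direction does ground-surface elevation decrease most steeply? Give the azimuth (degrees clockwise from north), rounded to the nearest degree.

With z = a·x + b·y + c and A as origin, the differences give:
  40·a + 30·b = +0.71
  (-5)·a + (-70)·b = +1.31
Eliminate b (×(-70) and ×30, subtract): -2650·a = -89.000 → a = ∂z/∂x = +0.03358
Back-substitute: b = ∂z/∂y = -0.02111.
Steepest decrease is along −∇f: components (-0.03358 E, +0.02111 N).
Azimuth = atan2(-0.03358, +0.02111) = 302.2° ≈ 302°.

302°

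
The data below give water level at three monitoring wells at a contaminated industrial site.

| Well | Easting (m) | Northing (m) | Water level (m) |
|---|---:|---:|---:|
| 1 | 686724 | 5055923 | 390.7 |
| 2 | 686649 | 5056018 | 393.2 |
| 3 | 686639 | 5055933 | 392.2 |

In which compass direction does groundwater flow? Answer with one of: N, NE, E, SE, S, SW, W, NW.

SE

Differences from 1: to 2 (Δx, Δy, Δh) = (-75, 95, +2.5); to 3 = (-85, 10, +1.5).
Solve a·Δx + b·Δy = Δh: det = (-75)·10 − (-85)·95 = 7325.
∂h/∂x = [(+2.5)·10 − (+1.5)·95] / 7325 = -0.01604
∂h/∂y = [(-75)·(+1.5) − (-85)·(+2.5)] / 7325 = +0.01365
Flow = −∇h = (+0.01604 east, -0.01365 north), which points southeast.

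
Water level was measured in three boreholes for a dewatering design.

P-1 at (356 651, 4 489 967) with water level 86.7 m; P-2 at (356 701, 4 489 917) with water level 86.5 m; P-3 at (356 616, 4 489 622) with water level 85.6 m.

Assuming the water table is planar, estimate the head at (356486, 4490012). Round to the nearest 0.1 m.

Taking P-1 as reference: P-2−P-1 = (50, -50, -0.2); P-3−P-1 = (-35, -345, -1.1).
Solve a·Δx + b·Δy = Δh: det = 50·(-345) − (-35)·(-50) = -19000.
∂h/∂x = [(-0.2)·(-345) − (-1.1)·(-50)] / -19000 = -0.0007368
∂h/∂y = [50·(-1.1) − (-35)·(-0.2)] / -19000 = +0.003263
h(356486, 4490012) = 86.7 + (-0.0007368)·(-165) + (+0.003263)·(45) = 86.7 +0.122 +0.147 = 86.968 m.

87.0 m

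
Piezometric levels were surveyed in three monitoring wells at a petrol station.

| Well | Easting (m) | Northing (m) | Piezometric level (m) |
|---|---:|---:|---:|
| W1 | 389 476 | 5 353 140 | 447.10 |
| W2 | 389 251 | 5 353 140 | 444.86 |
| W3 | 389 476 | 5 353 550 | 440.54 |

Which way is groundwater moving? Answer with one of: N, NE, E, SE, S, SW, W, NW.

∂h/∂x = (444.86 − 447.10) / (389251 − 389476) = +0.009956
∂h/∂y = (440.54 − 447.10) / (5353550 − 5353140) = -0.01600
Flow = −∇h = (-0.009956 east, +0.01600 north), which points northwest.

NW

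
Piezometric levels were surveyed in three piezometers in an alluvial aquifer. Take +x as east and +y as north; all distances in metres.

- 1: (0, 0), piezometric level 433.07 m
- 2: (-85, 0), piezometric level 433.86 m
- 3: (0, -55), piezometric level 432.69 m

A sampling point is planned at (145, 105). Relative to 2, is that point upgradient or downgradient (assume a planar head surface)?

downgradient

∂h/∂x = (433.86 − 433.07) / (-85 − 0) = -0.009294
∂h/∂y = (432.69 − 433.07) / (-55 − 0) = +0.006909
Head at (145, 105) = 433.07 + (-0.009294)·(145) + (+0.006909)·(105) = 432.45 m.
That is lower than the 433.86 m at 2, so the point is downgradient.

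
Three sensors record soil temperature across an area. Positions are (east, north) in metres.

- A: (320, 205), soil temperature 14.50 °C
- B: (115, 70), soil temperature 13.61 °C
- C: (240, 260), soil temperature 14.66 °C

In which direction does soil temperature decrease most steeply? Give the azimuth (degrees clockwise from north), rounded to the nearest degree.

195°

With T = a·x + b·y + c and A as origin, the differences give:
  (-205)·a + (-135)·b = -0.89
  (-80)·a + 55·b = +0.16
Eliminate b (×55 and ×(-135), subtract): -22075·a = -27.350 → a = ∂T/∂x = +0.001239
Back-substitute: b = ∂T/∂y = +0.004711.
Steepest decrease is along −∇f: components (-0.001239 E, -0.004711 N).
Azimuth = atan2(-0.001239, -0.004711) = 194.7° ≈ 195°.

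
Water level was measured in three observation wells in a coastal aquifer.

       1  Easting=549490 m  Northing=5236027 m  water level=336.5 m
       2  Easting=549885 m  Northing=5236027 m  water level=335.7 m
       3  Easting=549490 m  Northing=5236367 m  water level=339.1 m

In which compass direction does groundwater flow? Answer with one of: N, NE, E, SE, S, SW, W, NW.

∂h/∂x = (335.7 − 336.5) / (549885 − 549490) = -0.002025
∂h/∂y = (339.1 − 336.5) / (5236367 − 5236027) = +0.007647
Flow = −∇h = (+0.002025 east, -0.007647 north), which points south.

S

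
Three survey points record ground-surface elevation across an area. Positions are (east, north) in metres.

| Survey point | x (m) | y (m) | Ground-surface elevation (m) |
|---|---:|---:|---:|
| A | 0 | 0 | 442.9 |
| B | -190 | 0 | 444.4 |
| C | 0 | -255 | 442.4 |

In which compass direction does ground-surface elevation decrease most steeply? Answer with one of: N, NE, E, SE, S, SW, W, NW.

E

∂z/∂x = (444.4 − 442.9) / (-190 − 0) = -0.007895
∂z/∂y = (442.4 − 442.9) / (-255 − 0) = +0.001961
Steepest decrease is along −∇f = (+0.007895 E, -0.001961 N) → east.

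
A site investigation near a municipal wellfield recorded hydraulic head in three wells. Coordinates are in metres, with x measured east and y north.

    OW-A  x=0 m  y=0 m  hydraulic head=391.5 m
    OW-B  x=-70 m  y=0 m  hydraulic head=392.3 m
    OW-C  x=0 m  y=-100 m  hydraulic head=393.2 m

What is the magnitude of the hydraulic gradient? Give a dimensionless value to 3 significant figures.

0.0205

∂h/∂x = (392.3 − 391.5) / (-70 − 0) = -0.01143
∂h/∂y = (393.2 − 391.5) / (-100 − 0) = -0.01700
|∇h| = √(-0.01143² + -0.01700²) = 0.02049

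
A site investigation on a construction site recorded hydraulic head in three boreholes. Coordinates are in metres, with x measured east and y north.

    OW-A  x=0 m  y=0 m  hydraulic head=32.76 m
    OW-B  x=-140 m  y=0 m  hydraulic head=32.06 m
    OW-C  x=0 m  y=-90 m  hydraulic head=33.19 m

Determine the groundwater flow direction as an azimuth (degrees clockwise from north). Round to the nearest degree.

∂h/∂x = (32.06 − 32.76) / (-140 − 0) = +0.005000
∂h/∂y = (33.19 − 32.76) / (-90 − 0) = -0.004778
Flow direction (−∇h) has components (-0.005000 E, +0.004778 N).
Azimuth = atan2(E, N) = atan2(-0.005000, +0.004778) = 313.7° ≈ 314°.

314°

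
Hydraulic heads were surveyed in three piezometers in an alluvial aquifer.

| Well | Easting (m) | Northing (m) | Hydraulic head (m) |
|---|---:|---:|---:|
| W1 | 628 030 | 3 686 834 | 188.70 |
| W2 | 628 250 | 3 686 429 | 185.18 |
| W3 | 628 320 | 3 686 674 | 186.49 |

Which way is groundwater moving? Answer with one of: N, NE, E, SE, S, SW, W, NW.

Differences from W1: to W2 (Δx, Δy, Δh) = (220, -405, -3.52); to W3 = (290, -160, -2.21).
Determinant of the coordinate differences = 220·(-160) − 290·(-405) = 82250.
∂h/∂x = [(-3.52)·(-160) − (-2.21)·(-405)] / 82250 = -0.004035
∂h/∂y = [220·(-2.21) − 290·(-3.52)] / 82250 = +0.006500
Flow = −∇h = (+0.004035 east, -0.006500 north), which points southeast.

SE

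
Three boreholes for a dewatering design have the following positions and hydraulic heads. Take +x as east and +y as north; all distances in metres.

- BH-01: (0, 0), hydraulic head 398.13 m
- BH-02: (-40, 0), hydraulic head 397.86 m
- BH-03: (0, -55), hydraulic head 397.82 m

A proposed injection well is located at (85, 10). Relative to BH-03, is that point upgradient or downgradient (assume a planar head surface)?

upgradient

∂h/∂x = (397.86 − 398.13) / (-40 − 0) = +0.006750
∂h/∂y = (397.82 − 398.13) / (-55 − 0) = +0.005636
Head at (85, 10) = 398.13 + (+0.006750)·(85) + (+0.005636)·(10) = 398.76 m.
That is higher than the 397.82 m at BH-03, so the point is upgradient.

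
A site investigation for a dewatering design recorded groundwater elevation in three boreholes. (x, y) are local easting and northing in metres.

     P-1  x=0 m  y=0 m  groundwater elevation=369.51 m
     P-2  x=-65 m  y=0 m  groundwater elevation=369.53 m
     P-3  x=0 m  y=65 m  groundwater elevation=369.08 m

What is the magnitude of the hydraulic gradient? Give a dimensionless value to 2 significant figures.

0.0066

∂h/∂x = (369.53 − 369.51) / (-65 − 0) = -0.0003077
∂h/∂y = (369.08 − 369.51) / (65 − 0) = -0.006615
|∇h| = √(-0.0003077² + -0.006615²) = 0.006622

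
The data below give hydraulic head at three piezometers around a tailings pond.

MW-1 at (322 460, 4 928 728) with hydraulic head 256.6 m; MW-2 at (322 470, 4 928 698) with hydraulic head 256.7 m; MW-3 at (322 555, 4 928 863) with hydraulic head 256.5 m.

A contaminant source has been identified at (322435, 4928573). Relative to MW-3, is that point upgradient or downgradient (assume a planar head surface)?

Differences from MW-1: to MW-2 (Δx, Δy, Δh) = (10, -30, +0.1); to MW-3 = (95, 135, -0.1).
Determinant of the coordinate differences = 10·135 − 95·(-30) = 4200.
∂h/∂x = [(+0.1)·135 − (-0.1)·(-30)] / 4200 = +0.002500
∂h/∂y = [10·(-0.1) − 95·(+0.1)] / 4200 = -0.002500
Head at (322435, 4928573) = 256.6 + (+0.002500)·(-25) + (-0.002500)·(-155) = 256.93 m.
That is higher than the 256.5 m at MW-3, so the point is upgradient.

upgradient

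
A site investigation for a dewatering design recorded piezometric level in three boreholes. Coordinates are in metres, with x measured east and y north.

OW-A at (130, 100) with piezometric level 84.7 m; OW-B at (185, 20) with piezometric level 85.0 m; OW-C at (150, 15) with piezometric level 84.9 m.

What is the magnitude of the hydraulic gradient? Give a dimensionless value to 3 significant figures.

With h = a·x + b·y + c and OW-A as origin, the differences give:
  55·a + (-80)·b = +0.3
  20·a + (-85)·b = +0.2
Eliminate b (×(-85) and ×(-80), subtract): -3075·a = -9.50 → a = ∂h/∂x = +0.003089
Back-substitute: b = ∂h/∂y = -0.001626.
|∇h| = √(0.003089² + -0.001626²) = 0.003491

0.00349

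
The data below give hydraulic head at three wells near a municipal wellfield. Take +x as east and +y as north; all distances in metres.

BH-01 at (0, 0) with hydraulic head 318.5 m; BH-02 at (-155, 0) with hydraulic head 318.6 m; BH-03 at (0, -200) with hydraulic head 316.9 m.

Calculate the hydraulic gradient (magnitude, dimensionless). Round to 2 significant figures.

0.0080

∂h/∂x = (318.6 − 318.5) / (-155 − 0) = -0.0006452
∂h/∂y = (316.9 − 318.5) / (-200 − 0) = +0.008000
|∇h| = √(-0.0006452² + 0.008000²) = 0.008026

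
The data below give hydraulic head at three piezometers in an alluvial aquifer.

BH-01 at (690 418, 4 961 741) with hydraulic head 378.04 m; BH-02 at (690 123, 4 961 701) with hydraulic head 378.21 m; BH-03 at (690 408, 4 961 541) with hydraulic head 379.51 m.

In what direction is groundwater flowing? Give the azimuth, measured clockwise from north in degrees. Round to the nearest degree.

357°

With h = a·x + b·y + c and BH-01 as origin, the differences give:
  (-295)·a + (-40)·b = +0.17
  (-10)·a + (-200)·b = +1.47
Eliminate b (×(-200) and ×(-40), subtract): 58600·a = 24.800 → a = ∂h/∂x = +0.0004232
Back-substitute: b = ∂h/∂y = -0.007371.
Flow direction (−∇h) has components (-0.0004232 E, +0.007371 N).
Azimuth = atan2(E, N) = atan2(-0.0004232, +0.007371) = 356.7° ≈ 357°.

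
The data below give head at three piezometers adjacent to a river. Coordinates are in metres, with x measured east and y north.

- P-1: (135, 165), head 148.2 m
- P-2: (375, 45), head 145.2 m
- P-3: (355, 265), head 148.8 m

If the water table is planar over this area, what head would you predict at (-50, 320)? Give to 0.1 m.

151.5 m

Three-point gradient (reference P-1): Δ to P-2 = (240, -120, -3.0), Δ to P-3 = (220, 100, +0.6).
∂h/∂x = -0.004524, ∂h/∂y = +0.01595 (det = 50400).
h(-50, 320) = 148.2 + (-0.004524)·(-185) + (+0.01595)·(155) = 148.2 +0.837 +2.473 = 151.510 m.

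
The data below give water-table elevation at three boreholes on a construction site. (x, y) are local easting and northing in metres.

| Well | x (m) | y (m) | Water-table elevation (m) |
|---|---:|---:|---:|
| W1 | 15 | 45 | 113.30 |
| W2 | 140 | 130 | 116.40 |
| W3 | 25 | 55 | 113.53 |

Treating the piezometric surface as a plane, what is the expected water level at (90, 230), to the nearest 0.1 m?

Taking W1 as reference: W2−W1 = (125, 85, +3.10); W3−W1 = (10, 10, +0.23).
Determinant of the coordinate differences = 125·10 − 10·85 = 400.
∂h/∂x = [(+3.10)·10 − (+0.23)·85] / 400 = +0.02862
∂h/∂y = [125·(+0.23) − 10·(+3.10)] / 400 = -0.005625
h(90, 230) = 113.30 + (+0.02862)·(75) + (-0.005625)·(185) = 113.30 +2.147 -1.041 = 114.406 m.

114.4 m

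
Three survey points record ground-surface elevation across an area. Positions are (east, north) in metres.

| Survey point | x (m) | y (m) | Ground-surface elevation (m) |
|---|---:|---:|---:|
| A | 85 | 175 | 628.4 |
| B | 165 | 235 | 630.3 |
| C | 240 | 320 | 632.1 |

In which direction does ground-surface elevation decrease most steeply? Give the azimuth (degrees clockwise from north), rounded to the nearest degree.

268°

Taking A as reference: B−A = (80, 60, +1.9); C−A = (155, 145, +3.7).
Solve a·Δx + b·Δy = Δz: det = 80·145 − 155·60 = 2300.
∂z/∂x = [(+1.9)·145 − (+3.7)·60] / 2300 = +0.02326
∂z/∂y = [80·(+3.7) − 155·(+1.9)] / 2300 = +0.0006522
Steepest decrease is along −∇f: components (-0.02326 E, -0.0006522 N).
Azimuth = atan2(-0.02326, -0.0006522) = 268.4° ≈ 268°.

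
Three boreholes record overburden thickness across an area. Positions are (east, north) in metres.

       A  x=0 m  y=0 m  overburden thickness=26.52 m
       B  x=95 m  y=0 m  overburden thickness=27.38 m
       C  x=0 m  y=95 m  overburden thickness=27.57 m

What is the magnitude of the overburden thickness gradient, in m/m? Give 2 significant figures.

∂d/∂x = (27.38 − 26.52) / (95 − 0) = +0.009053
∂d/∂y = (27.57 − 26.52) / (95 − 0) = +0.01105
|∇f| = √(0.009053² + 0.01105²) = 0.01428 m/m

0.014 m/m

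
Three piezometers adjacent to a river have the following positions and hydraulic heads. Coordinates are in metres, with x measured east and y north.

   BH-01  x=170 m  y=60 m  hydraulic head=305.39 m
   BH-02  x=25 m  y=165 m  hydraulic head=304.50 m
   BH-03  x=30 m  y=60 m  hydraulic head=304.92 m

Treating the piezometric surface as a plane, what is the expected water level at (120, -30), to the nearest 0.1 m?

Three-point gradient (reference BH-01): Δ to BH-02 = (-145, 105, -0.89), Δ to BH-03 = (-140, 0, -0.47).
∂h/∂x = +0.003357, ∂h/∂y = -0.003840 (det = 14700).
h(120, -30) = 305.39 + (+0.003357)·(-50) + (-0.003840)·(-90) = 305.39 -0.168 +0.346 = 305.568 m.

305.6 m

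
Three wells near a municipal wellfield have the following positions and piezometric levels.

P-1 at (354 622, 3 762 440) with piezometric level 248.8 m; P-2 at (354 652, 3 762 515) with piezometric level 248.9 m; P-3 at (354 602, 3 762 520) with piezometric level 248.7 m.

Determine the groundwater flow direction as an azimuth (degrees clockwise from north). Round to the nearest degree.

Differences from P-1: to P-2 (Δx, Δy, Δh) = (30, 75, +0.1); to P-3 = (-20, 80, -0.1).
Determinant of the coordinate differences = 30·80 − (-20)·75 = 3900.
∂h/∂x = [(+0.1)·80 − (-0.1)·75] / 3900 = +0.003974
∂h/∂y = [30·(-0.1) − (-20)·(+0.1)] / 3900 = -0.0002564
Flow direction (−∇h) has components (-0.003974 E, +0.0002564 N).
Azimuth = atan2(E, N) = atan2(-0.003974, +0.0002564) = 273.7° ≈ 274°.

274°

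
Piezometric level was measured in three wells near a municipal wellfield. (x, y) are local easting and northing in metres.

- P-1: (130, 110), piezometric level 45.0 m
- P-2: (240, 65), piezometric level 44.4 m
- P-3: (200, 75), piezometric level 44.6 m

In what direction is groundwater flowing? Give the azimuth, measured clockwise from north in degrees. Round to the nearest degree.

124°

Three-point gradient (reference P-1): Δ to P-2 = (110, -45, -0.6), Δ to P-3 = (70, -35, -0.4).
∂h/∂x = -0.004286, ∂h/∂y = +0.002857 (det = -700).
Flow direction (−∇h) has components (+0.004286 E, -0.002857 N).
Azimuth = atan2(E, N) = atan2(+0.004286, -0.002857) = 123.7° ≈ 124°.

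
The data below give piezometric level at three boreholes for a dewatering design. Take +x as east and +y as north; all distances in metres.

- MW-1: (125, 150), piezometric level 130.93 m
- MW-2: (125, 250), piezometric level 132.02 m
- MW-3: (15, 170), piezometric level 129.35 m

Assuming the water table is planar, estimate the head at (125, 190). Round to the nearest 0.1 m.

131.4 m

With h = a·x + b·y + c and MW-1 as origin, the differences give:
  0·a + 100·b = +1.09
  (-110)·a + 20·b = -1.58
Eliminate b (×20 and ×100, subtract): 11000·a = 179.800 → a = ∂h/∂x = +0.01635
Back-substitute: b = ∂h/∂y = +0.01090.
h(125, 190) = 130.93 + (+0.01635)·(0) + (+0.01090)·(40) = 130.93 +0.000 +0.436 = 131.366 m.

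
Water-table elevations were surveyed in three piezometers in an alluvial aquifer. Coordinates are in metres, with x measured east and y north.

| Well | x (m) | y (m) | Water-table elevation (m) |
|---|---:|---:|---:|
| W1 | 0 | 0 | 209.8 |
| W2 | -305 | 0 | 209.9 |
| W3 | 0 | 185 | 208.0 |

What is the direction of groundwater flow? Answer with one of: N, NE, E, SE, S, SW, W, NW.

∂h/∂x = (209.9 − 209.8) / (-305 − 0) = -0.0003279
∂h/∂y = (208.0 − 209.8) / (185 − 0) = -0.009730
Flow = −∇h = (+0.0003279 east, +0.009730 north), which points north.

N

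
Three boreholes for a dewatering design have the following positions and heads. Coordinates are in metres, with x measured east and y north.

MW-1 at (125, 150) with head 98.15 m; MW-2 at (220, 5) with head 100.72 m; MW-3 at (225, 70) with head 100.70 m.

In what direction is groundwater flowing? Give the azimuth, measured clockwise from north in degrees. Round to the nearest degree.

275°

With h = a·x + b·y + c and MW-1 as origin, the differences give:
  95·a + (-145)·b = +2.57
  100·a + (-80)·b = +2.55
Eliminate b (×(-80) and ×(-145), subtract): 6900·a = 164.150 → a = ∂h/∂x = +0.02379
Back-substitute: b = ∂h/∂y = -0.002138.
Flow direction (−∇h) has components (-0.02379 E, +0.002138 N).
Azimuth = atan2(E, N) = atan2(-0.02379, +0.002138) = 275.1° ≈ 275°.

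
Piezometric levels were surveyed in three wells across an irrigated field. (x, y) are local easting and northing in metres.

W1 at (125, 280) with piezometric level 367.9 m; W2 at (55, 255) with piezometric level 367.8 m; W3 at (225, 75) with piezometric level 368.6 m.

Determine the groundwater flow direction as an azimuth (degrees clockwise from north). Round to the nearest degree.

Taking W1 as reference: W2−W1 = (-70, -25, -0.1); W3−W1 = (100, -205, +0.7).
Determinant of the coordinate differences = (-70)·(-205) − 100·(-25) = 16850.
∂h/∂x = [(-0.1)·(-205) − (+0.7)·(-25)] / 16850 = +0.002255
∂h/∂y = [(-70)·(+0.7) − 100·(-0.1)] / 16850 = -0.002315
Flow direction (−∇h) has components (-0.002255 E, +0.002315 N).
Azimuth = atan2(E, N) = atan2(-0.002255, +0.002315) = 315.7° ≈ 316°.

316°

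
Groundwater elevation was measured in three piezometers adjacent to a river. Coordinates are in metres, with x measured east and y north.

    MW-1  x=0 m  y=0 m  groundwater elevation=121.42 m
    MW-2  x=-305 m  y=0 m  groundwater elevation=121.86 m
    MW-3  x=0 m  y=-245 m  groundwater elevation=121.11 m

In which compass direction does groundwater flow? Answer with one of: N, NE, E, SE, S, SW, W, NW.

SE

∂h/∂x = (121.86 − 121.42) / (-305 − 0) = -0.001443
∂h/∂y = (121.11 − 121.42) / (-245 − 0) = +0.001265
Flow = −∇h = (+0.001443 east, -0.001265 north), which points southeast.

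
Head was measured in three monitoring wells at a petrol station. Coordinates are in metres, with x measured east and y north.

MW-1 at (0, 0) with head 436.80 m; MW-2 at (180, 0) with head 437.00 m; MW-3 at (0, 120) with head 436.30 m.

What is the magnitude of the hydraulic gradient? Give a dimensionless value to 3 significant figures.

∂h/∂x = (437.00 − 436.80) / (180 − 0) = +0.001111
∂h/∂y = (436.30 − 436.80) / (120 − 0) = -0.004167
|∇h| = √(0.001111² + -0.004167²) = 0.004313

0.00431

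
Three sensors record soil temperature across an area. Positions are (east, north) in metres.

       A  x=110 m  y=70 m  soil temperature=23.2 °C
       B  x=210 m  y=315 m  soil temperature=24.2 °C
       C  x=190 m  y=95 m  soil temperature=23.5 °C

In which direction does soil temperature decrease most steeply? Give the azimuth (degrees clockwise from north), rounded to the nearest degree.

224°

Taking A as reference: B−A = (100, 245, +1.0); C−A = (80, 25, +0.3).
Determinant of the coordinate differences = 100·25 − 80·245 = -17100.
∂T/∂x = [(+1.0)·25 − (+0.3)·245] / -17100 = +0.002836
∂T/∂y = [100·(+0.3) − 80·(+1.0)] / -17100 = +0.002924
Steepest decrease is along −∇f: components (-0.002836 E, -0.002924 N).
Azimuth = atan2(-0.002836, -0.002924) = 224.1° ≈ 224°.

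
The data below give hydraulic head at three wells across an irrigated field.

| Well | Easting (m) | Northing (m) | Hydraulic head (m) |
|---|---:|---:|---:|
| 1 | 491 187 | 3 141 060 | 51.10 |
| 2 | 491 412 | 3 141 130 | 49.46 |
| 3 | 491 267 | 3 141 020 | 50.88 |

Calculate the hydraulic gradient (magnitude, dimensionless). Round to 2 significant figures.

0.0079

Taking 1 as reference: 2−1 = (225, 70, -1.64); 3−1 = (80, -40, -0.22).
Determinant of the coordinate differences = 225·(-40) − 80·70 = -14600.
∂h/∂x = [(-1.64)·(-40) − (-0.22)·70] / -14600 = -0.005548
∂h/∂y = [225·(-0.22) − 80·(-1.64)] / -14600 = -0.005596
|∇h| = √(-0.005548² + -0.005596²) = 0.00788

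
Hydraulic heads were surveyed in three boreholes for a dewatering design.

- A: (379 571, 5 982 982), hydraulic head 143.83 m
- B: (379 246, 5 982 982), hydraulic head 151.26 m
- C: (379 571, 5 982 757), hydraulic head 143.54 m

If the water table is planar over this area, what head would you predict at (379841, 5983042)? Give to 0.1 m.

137.7 m

∂h/∂x = (151.26 − 143.83) / (379246 − 379571) = -0.02286
∂h/∂y = (143.54 − 143.83) / (5982757 − 5982982) = +0.001289
h(379841, 5983042) = 143.83 + (-0.02286)·(270) + (+0.001289)·(60) = 143.83 -6.173 +0.077 = 137.735 m.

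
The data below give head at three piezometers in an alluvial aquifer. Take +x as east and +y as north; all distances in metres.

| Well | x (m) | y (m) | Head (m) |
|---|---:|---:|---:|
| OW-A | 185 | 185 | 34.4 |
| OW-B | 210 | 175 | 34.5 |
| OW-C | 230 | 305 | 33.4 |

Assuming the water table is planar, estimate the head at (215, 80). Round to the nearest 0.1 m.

With h = a·x + b·y + c and OW-A as origin, the differences give:
  25·a + (-10)·b = +0.1
  45·a + 120·b = -1.0
Eliminate b (×120 and ×(-10), subtract): 3450·a = 2.00 → a = ∂h/∂x = +0.0005797
Back-substitute: b = ∂h/∂y = -0.008551.
h(215, 80) = 34.4 + (+0.0005797)·(30) + (-0.008551)·(-105) = 34.4 +0.017 +0.898 = 35.315 m.

35.3 m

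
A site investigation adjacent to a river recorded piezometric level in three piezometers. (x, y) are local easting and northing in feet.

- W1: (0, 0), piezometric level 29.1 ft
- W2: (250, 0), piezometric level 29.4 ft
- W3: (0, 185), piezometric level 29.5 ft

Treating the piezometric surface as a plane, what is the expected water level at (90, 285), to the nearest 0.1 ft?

∂h/∂x = (29.4 − 29.1) / (250 − 0) = +0.001200
∂h/∂y = (29.5 − 29.1) / (185 − 0) = +0.002162
h(90, 285) = 29.1 + (+0.001200)·(90) + (+0.002162)·(285) = 29.1 +0.108 +0.616 = 29.824 ft.

29.8 ft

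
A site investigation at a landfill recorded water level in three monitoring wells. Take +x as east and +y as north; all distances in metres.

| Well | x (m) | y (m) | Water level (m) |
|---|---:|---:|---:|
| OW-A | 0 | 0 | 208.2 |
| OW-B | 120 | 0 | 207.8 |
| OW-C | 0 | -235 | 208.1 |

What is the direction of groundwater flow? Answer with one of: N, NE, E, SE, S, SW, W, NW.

E

∂h/∂x = (207.8 − 208.2) / (120 − 0) = -0.003333
∂h/∂y = (208.1 − 208.2) / (-235 − 0) = +0.0004255
Flow = −∇h = (+0.003333 east, -0.0004255 north), which points east.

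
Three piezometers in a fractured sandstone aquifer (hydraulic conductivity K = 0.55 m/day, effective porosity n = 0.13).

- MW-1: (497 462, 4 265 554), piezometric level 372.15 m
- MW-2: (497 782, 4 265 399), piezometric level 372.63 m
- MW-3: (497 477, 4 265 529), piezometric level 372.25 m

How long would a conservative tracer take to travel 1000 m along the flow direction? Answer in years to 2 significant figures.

With h = a·x + b·y + c and MW-1 as origin, the differences give:
  320·a + (-155)·b = +0.48
  15·a + (-25)·b = +0.10
Eliminate b (×(-25) and ×(-155), subtract): -5675·a = 3.500 → a = ∂h/∂x = -0.0006167
Back-substitute: b = ∂h/∂y = -0.004370.
|∇h| = √(-0.0006167² + -0.004370²) = 0.004413
Seepage velocity v = K·i/n = 0.55 × 0.004413 / 0.13 = 0.01867 m/day.
t = 1000 / 0.01867 = 5.356e+04 days = 147 years.

150 years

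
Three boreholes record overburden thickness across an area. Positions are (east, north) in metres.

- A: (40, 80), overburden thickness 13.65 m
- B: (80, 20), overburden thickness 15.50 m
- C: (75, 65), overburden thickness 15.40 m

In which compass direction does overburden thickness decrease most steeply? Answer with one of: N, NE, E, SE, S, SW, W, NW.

W

Three-point gradient (reference A): Δ to B = (40, -60, +1.85), Δ to C = (35, -15, +1.75).
∂d/∂x = +0.05150, ∂d/∂y = +0.003500 (det = 1500).
Steepest decrease is along −∇f = (-0.05150 E, -0.003500 N) → west.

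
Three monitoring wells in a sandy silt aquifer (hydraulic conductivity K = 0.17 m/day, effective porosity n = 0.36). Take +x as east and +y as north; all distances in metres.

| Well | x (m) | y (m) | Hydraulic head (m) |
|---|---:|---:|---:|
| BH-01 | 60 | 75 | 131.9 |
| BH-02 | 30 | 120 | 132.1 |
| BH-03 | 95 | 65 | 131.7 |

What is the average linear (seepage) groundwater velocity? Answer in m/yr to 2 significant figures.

Differences from BH-01: to BH-02 (Δx, Δy, Δh) = (-30, 45, +0.2); to BH-03 = (35, -10, -0.2).
Solve a·Δx + b·Δy = Δh: det = (-30)·(-10) − 35·45 = -1275.
∂h/∂x = [(+0.2)·(-10) − (-0.2)·45] / -1275 = -0.005490
∂h/∂y = [(-30)·(-0.2) − 35·(+0.2)] / -1275 = +0.0007843
|∇h| = √(-0.005490² + 0.0007843²) = 0.005546
Seepage velocity v = K·i/n = 0.17 × 0.005546 / 0.36 = 0.002619 m/day = 0.9566 m/yr.

0.96 m/yr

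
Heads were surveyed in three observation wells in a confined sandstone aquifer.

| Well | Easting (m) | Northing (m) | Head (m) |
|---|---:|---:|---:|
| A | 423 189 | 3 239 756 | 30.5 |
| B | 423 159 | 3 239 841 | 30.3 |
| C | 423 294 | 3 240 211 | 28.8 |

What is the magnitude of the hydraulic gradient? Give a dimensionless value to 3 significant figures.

With h = a·x + b·y + c and A as origin, the differences give:
  (-30)·a + 85·b = -0.2
  105·a + 455·b = -1.7
Eliminate b (×455 and ×85, subtract): -22575·a = 53.50 → a = ∂h/∂x = -0.002370
Back-substitute: b = ∂h/∂y = -0.003189.
|∇h| = √(-0.002370² + -0.003189²) = 0.003973

0.00397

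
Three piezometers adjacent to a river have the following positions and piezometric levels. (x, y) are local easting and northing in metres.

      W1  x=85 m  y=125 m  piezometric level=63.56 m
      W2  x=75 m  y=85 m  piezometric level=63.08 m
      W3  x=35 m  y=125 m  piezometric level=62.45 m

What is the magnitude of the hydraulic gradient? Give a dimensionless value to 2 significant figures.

Taking W1 as reference: W2−W1 = (-10, -40, -0.48); W3−W1 = (-50, 0, -1.11).
Solve a·Δx + b·Δy = Δh: det = (-10)·0 − (-50)·(-40) = -2000.
∂h/∂x = [(-0.48)·0 − (-1.11)·(-40)] / -2000 = +0.02220
∂h/∂y = [(-10)·(-1.11) − (-50)·(-0.48)] / -2000 = +0.006450
|∇h| = √(0.02220² + 0.006450²) = 0.02312

0.023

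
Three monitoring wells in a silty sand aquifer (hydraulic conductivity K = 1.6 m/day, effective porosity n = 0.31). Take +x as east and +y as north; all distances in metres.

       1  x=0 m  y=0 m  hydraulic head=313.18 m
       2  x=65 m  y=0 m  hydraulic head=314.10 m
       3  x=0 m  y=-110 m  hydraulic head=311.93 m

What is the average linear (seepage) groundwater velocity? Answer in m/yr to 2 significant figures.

34 m/yr

∂h/∂x = (314.10 − 313.18) / (65 − 0) = +0.01415
∂h/∂y = (311.93 − 313.18) / (-110 − 0) = +0.01136
|∇h| = √(0.01415² + 0.01136²) = 0.01815
Seepage velocity v = K·i/n = 1.6 × 0.01815 / 0.31 = 0.09368 m/day = 34.22 m/yr.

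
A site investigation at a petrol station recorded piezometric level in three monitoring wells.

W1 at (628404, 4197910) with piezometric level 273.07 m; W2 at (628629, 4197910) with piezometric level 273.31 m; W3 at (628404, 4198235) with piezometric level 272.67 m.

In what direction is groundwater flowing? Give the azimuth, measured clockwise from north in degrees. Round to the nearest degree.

319°

∂h/∂x = (273.31 − 273.07) / (628629 − 628404) = +0.001067
∂h/∂y = (272.67 − 273.07) / (4198235 − 4197910) = -0.001231
Flow direction (−∇h) has components (-0.001067 E, +0.001231 N).
Azimuth = atan2(E, N) = atan2(-0.001067, +0.001231) = 319.1° ≈ 319°.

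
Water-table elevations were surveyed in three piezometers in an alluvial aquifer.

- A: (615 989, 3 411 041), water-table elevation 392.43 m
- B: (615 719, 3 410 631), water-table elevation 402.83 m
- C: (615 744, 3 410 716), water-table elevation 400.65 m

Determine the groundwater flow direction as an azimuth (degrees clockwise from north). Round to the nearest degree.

358°

With h = a·x + b·y + c and A as origin, the differences give:
  (-270)·a + (-410)·b = +10.40
  (-245)·a + (-325)·b = +8.22
Eliminate b (×(-325) and ×(-410), subtract): -12700·a = -9.800 → a = ∂h/∂x = +0.0007717
Back-substitute: b = ∂h/∂y = -0.02587.
Flow direction (−∇h) has components (-0.0007717 E, +0.02587 N).
Azimuth = atan2(E, N) = atan2(-0.0007717, +0.02587) = 358.3° ≈ 358°.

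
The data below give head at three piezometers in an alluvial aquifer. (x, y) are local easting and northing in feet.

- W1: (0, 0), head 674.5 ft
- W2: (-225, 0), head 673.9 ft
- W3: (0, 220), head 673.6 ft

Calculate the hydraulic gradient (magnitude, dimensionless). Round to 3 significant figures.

0.00488

∂h/∂x = (673.9 − 674.5) / (-225 − 0) = +0.002667
∂h/∂y = (673.6 − 674.5) / (220 − 0) = -0.004091
|∇h| = √(0.002667² + -0.004091²) = 0.004884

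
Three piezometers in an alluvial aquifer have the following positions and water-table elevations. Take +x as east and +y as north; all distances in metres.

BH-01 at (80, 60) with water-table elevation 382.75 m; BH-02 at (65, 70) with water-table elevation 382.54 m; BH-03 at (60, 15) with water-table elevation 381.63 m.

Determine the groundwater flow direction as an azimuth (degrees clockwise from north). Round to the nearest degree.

239°

With h = a·x + b·y + c and BH-01 as origin, the differences give:
  (-15)·a + 10·b = -0.21
  (-20)·a + (-45)·b = -1.12
Eliminate b (×(-45) and ×10, subtract): 875·a = 20.650 → a = ∂h/∂x = +0.02360
Back-substitute: b = ∂h/∂y = +0.01440.
Flow direction (−∇h) has components (-0.02360 E, -0.01440 N).
Azimuth = atan2(E, N) = atan2(-0.02360, -0.01440) = 238.6° ≈ 239°.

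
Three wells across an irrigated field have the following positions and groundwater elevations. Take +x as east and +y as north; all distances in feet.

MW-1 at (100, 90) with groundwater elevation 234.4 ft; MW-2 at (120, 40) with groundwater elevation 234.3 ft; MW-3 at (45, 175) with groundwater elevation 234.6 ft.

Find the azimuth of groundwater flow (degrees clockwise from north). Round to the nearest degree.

Taking MW-1 as reference: MW-2−MW-1 = (20, -50, -0.1); MW-3−MW-1 = (-55, 85, +0.2).
Solve a·Δx + b·Δy = Δh: det = 20·85 − (-55)·(-50) = -1050.
∂h/∂x = [(-0.1)·85 − (+0.2)·(-50)] / -1050 = -0.001429
∂h/∂y = [20·(+0.2) − (-55)·(-0.1)] / -1050 = +0.001429
Flow direction (−∇h) has components (+0.001429 E, -0.001429 N).
Azimuth = atan2(E, N) = atan2(+0.001429, -0.001429) = 135.0° ≈ 135°.

135°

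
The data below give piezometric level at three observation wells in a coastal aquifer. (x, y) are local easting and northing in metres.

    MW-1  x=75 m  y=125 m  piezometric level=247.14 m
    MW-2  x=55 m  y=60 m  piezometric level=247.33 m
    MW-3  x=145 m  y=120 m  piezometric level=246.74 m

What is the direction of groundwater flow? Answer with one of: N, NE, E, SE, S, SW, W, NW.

E

Differences from MW-1: to MW-2 (Δx, Δy, Δh) = (-20, -65, +0.19); to MW-3 = (70, -5, -0.40).
Determinant of the coordinate differences = (-20)·(-5) − 70·(-65) = 4650.
∂h/∂x = [(+0.19)·(-5) − (-0.40)·(-65)] / 4650 = -0.005796
∂h/∂y = [(-20)·(-0.40) − 70·(+0.19)] / 4650 = -0.001140
Flow = −∇h = (+0.005796 east, +0.001140 north), which points east.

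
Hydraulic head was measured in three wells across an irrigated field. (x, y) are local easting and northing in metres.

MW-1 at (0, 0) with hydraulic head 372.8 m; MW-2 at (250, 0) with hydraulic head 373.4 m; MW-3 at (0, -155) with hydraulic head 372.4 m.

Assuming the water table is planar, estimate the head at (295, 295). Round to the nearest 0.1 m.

374.3 m

∂h/∂x = (373.4 − 372.8) / (250 − 0) = +0.002400
∂h/∂y = (372.4 − 372.8) / (-155 − 0) = +0.002581
h(295, 295) = 372.8 + (+0.002400)·(295) + (+0.002581)·(295) = 372.8 +0.708 +0.761 = 374.269 m.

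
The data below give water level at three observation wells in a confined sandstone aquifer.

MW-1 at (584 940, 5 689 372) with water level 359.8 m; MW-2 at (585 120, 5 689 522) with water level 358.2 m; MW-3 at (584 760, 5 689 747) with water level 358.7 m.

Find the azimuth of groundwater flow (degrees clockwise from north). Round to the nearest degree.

Differences from MW-1: to MW-2 (Δx, Δy, Δh) = (180, 150, -1.6); to MW-3 = (-180, 375, -1.1).
Solve a·Δx + b·Δy = Δh: det = 180·375 − (-180)·150 = 94500.
∂h/∂x = [(-1.6)·375 − (-1.1)·150] / 94500 = -0.004603
∂h/∂y = [180·(-1.1) − (-180)·(-1.6)] / 94500 = -0.005143
Flow direction (−∇h) has components (+0.004603 E, +0.005143 N).
Azimuth = atan2(E, N) = atan2(+0.004603, +0.005143) = 41.8° ≈ 042°.

042°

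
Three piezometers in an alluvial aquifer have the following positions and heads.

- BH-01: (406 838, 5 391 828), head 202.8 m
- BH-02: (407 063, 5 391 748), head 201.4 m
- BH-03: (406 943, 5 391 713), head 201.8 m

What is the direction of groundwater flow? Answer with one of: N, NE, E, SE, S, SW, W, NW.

Three-point gradient (reference BH-01): Δ to BH-02 = (225, -80, -1.4), Δ to BH-03 = (105, -115, -1.0).
∂h/∂x = -0.004635, ∂h/∂y = +0.004464 (det = -17475).
Flow = −∇h = (+0.004635 east, -0.004464 north), which points southeast.

SE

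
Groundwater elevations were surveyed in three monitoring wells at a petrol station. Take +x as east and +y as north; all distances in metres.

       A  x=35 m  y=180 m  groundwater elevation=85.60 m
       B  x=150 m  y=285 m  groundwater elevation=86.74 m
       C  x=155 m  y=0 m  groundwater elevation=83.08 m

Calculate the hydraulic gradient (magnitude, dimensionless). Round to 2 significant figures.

0.013

Differences from A: to B (Δx, Δy, Δh) = (115, 105, +1.14); to C = (120, -180, -2.52).
Solve a·Δx + b·Δy = Δh: det = 115·(-180) − 120·105 = -33300.
∂h/∂x = [(+1.14)·(-180) − (-2.52)·105] / -33300 = -0.001784
∂h/∂y = [115·(-2.52) − 120·(+1.14)] / -33300 = +0.01281
|∇h| = √(-0.001784² + 0.01281²) = 0.01293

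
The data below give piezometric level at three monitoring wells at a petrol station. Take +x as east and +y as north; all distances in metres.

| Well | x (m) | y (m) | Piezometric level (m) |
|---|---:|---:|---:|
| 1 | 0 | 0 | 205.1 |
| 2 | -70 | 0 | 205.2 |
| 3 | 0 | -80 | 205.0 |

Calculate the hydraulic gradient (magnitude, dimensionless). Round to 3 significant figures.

∂h/∂x = (205.2 − 205.1) / (-70 − 0) = -0.001429
∂h/∂y = (205.0 − 205.1) / (-80 − 0) = +0.001250
|∇h| = √(-0.001429² + 0.001250²) = 0.001899

0.00190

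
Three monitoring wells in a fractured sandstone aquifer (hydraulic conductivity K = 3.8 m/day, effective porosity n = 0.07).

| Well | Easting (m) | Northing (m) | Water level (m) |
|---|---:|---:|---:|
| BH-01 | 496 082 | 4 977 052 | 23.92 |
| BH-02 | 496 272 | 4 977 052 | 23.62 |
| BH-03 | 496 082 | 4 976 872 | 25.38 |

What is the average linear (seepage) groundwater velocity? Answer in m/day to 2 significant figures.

0.45 m/day

∂h/∂x = (23.62 − 23.92) / (496272 − 496082) = -0.001579
∂h/∂y = (25.38 − 23.92) / (4976872 − 4977052) = -0.008111
|∇h| = √(-0.001579² + -0.008111²) = 0.008263
Seepage velocity v = K·i/n = 3.8 × 0.008263 / 0.07 = 0.4486 m/day.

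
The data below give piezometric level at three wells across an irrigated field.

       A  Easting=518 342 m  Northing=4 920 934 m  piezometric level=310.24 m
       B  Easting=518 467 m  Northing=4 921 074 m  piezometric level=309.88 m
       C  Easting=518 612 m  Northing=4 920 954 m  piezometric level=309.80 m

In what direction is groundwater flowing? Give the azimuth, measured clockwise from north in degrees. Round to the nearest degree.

Differences from A: to B (Δx, Δy, Δh) = (125, 140, -0.36); to C = (270, 20, -0.44).
Determinant of the coordinate differences = 125·20 − 270·140 = -35300.
∂h/∂x = [(-0.36)·20 − (-0.44)·140] / -35300 = -0.001541
∂h/∂y = [125·(-0.44) − 270·(-0.36)] / -35300 = -0.001195
Flow direction (−∇h) has components (+0.001541 E, +0.001195 N).
Azimuth = atan2(E, N) = atan2(+0.001541, +0.001195) = 52.2° ≈ 052°.

052°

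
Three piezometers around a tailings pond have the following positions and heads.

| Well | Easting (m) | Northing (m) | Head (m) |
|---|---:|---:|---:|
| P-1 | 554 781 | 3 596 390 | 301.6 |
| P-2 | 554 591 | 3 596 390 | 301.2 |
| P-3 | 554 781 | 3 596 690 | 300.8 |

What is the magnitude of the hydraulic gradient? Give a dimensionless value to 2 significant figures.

0.0034

∂h/∂x = (301.2 − 301.6) / (554591 − 554781) = +0.002105
∂h/∂y = (300.8 − 301.6) / (3596690 − 3596390) = -0.002667
|∇h| = √(0.002105² + -0.002667²) = 0.003398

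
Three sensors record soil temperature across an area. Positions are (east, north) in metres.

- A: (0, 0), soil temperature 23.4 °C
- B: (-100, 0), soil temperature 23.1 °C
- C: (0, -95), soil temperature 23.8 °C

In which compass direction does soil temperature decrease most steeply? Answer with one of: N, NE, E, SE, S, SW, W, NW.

∂T/∂x = (23.1 − 23.4) / (-100 − 0) = +0.003000
∂T/∂y = (23.8 − 23.4) / (-95 − 0) = -0.004211
Steepest decrease is along −∇f = (-0.003000 E, +0.004211 N) → northwest.

NW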